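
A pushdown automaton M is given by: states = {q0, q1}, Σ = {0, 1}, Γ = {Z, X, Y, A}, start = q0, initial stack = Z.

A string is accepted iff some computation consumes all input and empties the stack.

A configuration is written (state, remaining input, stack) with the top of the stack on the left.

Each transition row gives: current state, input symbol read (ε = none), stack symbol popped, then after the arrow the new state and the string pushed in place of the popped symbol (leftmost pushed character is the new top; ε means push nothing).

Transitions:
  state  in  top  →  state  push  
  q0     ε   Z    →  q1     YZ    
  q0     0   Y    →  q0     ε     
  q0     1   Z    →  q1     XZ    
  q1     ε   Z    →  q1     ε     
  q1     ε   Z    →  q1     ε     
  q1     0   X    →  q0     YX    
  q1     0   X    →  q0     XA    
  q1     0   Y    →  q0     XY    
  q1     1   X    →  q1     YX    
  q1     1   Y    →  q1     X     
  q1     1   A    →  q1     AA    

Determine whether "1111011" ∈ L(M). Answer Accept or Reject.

Reject

No computation consumes all input and empties the stack.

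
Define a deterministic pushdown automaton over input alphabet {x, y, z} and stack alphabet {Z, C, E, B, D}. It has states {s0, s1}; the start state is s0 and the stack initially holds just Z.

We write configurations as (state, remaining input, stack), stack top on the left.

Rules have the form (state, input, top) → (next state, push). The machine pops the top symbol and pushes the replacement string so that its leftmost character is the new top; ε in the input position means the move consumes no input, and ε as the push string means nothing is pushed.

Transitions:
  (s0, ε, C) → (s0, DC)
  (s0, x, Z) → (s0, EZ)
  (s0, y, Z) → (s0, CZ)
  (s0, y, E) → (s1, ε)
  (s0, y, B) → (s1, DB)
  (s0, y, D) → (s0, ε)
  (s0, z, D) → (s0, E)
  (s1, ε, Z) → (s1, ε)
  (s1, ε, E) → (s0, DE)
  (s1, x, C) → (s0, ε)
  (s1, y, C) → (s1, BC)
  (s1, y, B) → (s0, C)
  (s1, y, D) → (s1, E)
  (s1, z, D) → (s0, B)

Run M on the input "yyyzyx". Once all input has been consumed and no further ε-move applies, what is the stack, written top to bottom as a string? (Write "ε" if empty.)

(s0, yyyzyx, Z) ⊢ (s0, yyzyx, CZ) ⊢ (s0, yyzyx, DCZ) ⊢ (s0, yzyx, CZ) ⊢ (s0, yzyx, DCZ) ⊢ (s0, zyx, CZ) ⊢ (s0, zyx, DCZ) ⊢ (s0, yx, ECZ) ⊢ (s1, x, CZ) ⊢ (s0, ε, Z)
All input consumed in state s0 with stack Z.

Z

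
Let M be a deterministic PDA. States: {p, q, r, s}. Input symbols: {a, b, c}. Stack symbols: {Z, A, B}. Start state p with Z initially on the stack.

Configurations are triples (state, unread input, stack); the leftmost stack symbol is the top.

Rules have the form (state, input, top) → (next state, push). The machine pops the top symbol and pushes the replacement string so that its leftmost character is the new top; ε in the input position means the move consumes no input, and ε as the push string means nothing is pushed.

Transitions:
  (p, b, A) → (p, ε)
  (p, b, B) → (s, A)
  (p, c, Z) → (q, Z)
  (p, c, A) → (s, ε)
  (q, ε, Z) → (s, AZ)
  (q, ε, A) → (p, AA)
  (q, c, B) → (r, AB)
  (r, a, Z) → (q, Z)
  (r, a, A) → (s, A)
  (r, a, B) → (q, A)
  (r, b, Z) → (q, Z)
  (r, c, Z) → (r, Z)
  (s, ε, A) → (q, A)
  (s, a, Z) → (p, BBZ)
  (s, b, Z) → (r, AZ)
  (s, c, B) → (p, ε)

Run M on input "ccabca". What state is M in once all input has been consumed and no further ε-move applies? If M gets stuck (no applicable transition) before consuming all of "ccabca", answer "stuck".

(p, ccabca, Z)
  read c, top Z: go to q, push Z → (q, cabca, Z)
  ε-move, top Z: go to s, push AZ → (s, cabca, AZ)
  ε-move, top A: go to q, push A → (q, cabca, AZ)
  ε-move, top A: go to p, push AA → (p, cabca, AAZ)
  read c, top A: go to s, push ε → (s, abca, AZ)
  ε-move, top A: go to q, push A → (q, abca, AZ)
  ε-move, top A: go to p, push AA → (p, abca, AAZ)
No transition for (p, a, top A); M blocks with input abca remaining.

stuck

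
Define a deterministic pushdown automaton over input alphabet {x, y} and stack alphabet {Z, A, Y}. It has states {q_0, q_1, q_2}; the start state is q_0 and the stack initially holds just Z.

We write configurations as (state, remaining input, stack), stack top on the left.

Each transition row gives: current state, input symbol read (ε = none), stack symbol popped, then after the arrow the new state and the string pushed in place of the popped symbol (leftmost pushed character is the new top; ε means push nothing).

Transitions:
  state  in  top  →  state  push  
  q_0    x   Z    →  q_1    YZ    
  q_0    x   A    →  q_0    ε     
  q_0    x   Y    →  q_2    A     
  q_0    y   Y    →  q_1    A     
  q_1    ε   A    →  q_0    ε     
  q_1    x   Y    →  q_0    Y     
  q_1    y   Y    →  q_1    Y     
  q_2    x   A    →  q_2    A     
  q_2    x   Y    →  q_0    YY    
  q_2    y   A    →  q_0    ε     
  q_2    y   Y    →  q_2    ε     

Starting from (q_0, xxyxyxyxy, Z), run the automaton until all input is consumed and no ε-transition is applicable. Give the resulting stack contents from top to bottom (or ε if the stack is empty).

(q_0, xxyxyxyxy, Z) ⊢ (q_1, xyxyxyxy, YZ) ⊢ (q_0, yxyxyxy, YZ) ⊢ (q_1, xyxyxy, AZ) ⊢ (q_0, xyxyxy, Z) ⊢ (q_1, yxyxy, YZ) ⊢ (q_1, xyxy, YZ) ⊢ (q_0, yxy, YZ) ⊢ (q_1, xy, AZ) ⊢ (q_0, xy, Z) ⊢ (q_1, y, YZ) ⊢ (q_1, ε, YZ)
All input consumed in state q_1 with stack YZ.

YZ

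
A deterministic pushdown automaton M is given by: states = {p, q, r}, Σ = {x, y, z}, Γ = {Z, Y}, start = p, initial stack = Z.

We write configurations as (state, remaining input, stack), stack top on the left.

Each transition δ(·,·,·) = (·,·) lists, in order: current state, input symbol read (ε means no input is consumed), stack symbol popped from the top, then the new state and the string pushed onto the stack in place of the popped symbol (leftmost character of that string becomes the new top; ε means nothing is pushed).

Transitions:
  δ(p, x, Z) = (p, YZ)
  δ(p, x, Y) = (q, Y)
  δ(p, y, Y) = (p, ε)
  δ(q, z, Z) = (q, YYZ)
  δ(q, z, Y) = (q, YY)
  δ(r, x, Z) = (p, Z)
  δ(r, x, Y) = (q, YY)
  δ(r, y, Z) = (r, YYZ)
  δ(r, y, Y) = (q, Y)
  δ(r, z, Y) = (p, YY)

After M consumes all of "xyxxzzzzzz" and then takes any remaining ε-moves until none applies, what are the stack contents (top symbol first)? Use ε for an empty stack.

(p, xyxxzzzzzz, Z)
  read x, top Z: go to p, push YZ → (p, yxxzzzzzz, YZ)
  read y, top Y: go to p, push ε → (p, xxzzzzzz, Z)
  read x, top Z: go to p, push YZ → (p, xzzzzzz, YZ)
  read x, top Y: go to q, push Y → (q, zzzzzz, YZ)
  read z, top Y: go to q, push YY → (q, zzzzz, YYZ)
  read z, top Y: go to q, push YY → (q, zzzz, YYYZ)
  read z, top Y: go to q, push YY → (q, zzz, YYYYZ)
  read z, top Y: go to q, push YY → (q, zz, YYYYYZ)
  read z, top Y: go to q, push YY → (q, z, YYYYYYZ)
  read z, top Y: go to q, push YY → (q, ε, YYYYYYYZ)
All input consumed in state q with stack YYYYYYYZ.

YYYYYYYZ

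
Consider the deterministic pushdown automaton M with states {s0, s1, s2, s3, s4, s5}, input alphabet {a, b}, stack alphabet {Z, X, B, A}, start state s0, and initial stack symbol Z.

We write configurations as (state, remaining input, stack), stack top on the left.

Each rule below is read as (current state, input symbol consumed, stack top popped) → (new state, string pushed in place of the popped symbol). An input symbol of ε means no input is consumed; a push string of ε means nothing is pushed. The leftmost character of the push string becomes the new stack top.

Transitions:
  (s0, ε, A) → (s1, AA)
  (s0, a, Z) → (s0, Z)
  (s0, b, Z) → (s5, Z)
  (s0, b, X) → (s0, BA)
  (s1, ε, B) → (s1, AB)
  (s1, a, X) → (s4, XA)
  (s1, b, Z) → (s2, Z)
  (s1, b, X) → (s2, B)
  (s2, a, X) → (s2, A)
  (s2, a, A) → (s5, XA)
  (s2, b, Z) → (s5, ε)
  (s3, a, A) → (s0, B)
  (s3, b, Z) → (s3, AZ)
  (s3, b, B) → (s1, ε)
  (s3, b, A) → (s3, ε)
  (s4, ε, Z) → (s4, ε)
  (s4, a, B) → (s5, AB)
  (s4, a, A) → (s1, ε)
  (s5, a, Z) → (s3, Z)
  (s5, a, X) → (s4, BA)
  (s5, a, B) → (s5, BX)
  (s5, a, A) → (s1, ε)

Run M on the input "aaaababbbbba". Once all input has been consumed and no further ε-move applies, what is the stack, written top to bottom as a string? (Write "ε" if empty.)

(s0, aaaababbbbba, Z)
  read a, top Z: go to s0, push Z → (s0, aaababbbbba, Z)
  read a, top Z: go to s0, push Z → (s0, aababbbbba, Z)
  read a, top Z: go to s0, push Z → (s0, ababbbbba, Z)
  read a, top Z: go to s0, push Z → (s0, babbbbba, Z)
  read b, top Z: go to s5, push Z → (s5, abbbbba, Z)
  read a, top Z: go to s3, push Z → (s3, bbbbba, Z)
  read b, top Z: go to s3, push AZ → (s3, bbbba, AZ)
  read b, top A: go to s3, push ε → (s3, bbba, Z)
  read b, top Z: go to s3, push AZ → (s3, bba, AZ)
  read b, top A: go to s3, push ε → (s3, ba, Z)
  read b, top Z: go to s3, push AZ → (s3, a, AZ)
  read a, top A: go to s0, push B → (s0, ε, BZ)
All input consumed in state s0 with stack BZ.

BZ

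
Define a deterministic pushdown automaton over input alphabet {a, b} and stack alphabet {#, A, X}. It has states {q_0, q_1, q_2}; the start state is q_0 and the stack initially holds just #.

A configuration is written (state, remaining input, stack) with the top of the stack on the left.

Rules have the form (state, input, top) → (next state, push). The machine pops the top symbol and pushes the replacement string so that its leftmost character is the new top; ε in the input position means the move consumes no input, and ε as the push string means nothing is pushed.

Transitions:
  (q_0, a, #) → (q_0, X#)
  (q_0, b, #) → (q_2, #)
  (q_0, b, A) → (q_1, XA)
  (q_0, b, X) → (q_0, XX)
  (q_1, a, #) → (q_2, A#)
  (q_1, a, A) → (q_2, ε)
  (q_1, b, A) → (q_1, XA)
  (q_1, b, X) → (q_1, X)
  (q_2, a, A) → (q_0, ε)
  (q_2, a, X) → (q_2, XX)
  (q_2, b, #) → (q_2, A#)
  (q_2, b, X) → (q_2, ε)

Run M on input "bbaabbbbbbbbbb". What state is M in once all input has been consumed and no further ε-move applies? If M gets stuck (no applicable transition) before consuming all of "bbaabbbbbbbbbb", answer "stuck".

q_0

(q_0, bbaabbbbbbbbbb, #)
  read b, top #: go to q_2, push # → (q_2, baabbbbbbbbbb, #)
  read b, top #: go to q_2, push A# → (q_2, aabbbbbbbbbb, A#)
  read a, top A: go to q_0, push ε → (q_0, abbbbbbbbbb, #)
  read a, top #: go to q_0, push X# → (q_0, bbbbbbbbbb, X#)
  read b, top X: go to q_0, push XX → (q_0, bbbbbbbbb, XX#)
  read b, top X: go to q_0, push XX → (q_0, bbbbbbbb, XXX#)
  read b, top X: go to q_0, push XX → (q_0, bbbbbbb, XXXX#)
  read b, top X: go to q_0, push XX → (q_0, bbbbbb, XXXXX#)
  read b, top X: go to q_0, push XX → (q_0, bbbbb, XXXXXX#)
  read b, top X: go to q_0, push XX → (q_0, bbbb, XXXXXXX#)
  read b, top X: go to q_0, push XX → (q_0, bbb, XXXXXXXX#)
  read b, top X: go to q_0, push XX → (q_0, bb, XXXXXXXXX#)
  read b, top X: go to q_0, push XX → (q_0, b, XXXXXXXXXX#)
  read b, top X: go to q_0, push XX → (q_0, ε, XXXXXXXXXXX#)
All input consumed; M is in state q_0.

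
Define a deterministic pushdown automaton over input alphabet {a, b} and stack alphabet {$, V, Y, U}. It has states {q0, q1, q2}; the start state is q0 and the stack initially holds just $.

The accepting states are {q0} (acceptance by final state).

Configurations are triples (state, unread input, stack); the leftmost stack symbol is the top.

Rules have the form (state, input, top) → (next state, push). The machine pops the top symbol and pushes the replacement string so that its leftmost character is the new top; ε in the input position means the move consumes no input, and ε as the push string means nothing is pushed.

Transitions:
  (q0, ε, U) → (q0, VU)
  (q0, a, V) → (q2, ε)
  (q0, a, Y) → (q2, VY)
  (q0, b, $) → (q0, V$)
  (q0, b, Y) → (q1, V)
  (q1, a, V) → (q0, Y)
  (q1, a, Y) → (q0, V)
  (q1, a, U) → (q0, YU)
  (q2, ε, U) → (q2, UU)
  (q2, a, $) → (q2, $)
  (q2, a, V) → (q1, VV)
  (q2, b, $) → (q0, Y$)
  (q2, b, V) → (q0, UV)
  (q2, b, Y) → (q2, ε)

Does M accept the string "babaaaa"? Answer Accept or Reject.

Reject

(q0, babaaaa, $) ⊢ (q0, abaaaa, V$) ⊢ (q2, baaaa, $) ⊢ (q0, aaaa, Y$) ⊢ (q2, aaa, VY$) ⊢ (q1, aa, VVY$) ⊢ (q0, a, YVY$) ⊢ (q2, ε, VYVY$)
All input consumed; state q2 ∉ F and no further ε-move applies.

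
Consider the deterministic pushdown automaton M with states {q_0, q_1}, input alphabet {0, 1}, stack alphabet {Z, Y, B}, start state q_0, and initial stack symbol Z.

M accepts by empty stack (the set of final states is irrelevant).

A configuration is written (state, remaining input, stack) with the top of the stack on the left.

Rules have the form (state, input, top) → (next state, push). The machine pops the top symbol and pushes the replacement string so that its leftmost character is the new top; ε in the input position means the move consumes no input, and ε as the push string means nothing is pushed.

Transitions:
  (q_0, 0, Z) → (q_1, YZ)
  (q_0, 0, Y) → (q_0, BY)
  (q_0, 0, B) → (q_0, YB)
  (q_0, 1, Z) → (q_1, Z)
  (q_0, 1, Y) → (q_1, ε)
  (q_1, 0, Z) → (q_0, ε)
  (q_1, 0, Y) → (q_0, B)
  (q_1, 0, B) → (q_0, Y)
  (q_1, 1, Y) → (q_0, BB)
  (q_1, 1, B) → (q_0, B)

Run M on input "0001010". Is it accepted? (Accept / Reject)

Accept

(q_0, 0001010, Z) ⊢ (q_1, 001010, YZ) ⊢ (q_0, 01010, BZ) ⊢ (q_0, 1010, YBZ) ⊢ (q_1, 010, BZ) ⊢ (q_0, 10, YZ) ⊢ (q_1, 0, Z) ⊢ (q_0, ε, ε)
All input consumed and the stack is empty.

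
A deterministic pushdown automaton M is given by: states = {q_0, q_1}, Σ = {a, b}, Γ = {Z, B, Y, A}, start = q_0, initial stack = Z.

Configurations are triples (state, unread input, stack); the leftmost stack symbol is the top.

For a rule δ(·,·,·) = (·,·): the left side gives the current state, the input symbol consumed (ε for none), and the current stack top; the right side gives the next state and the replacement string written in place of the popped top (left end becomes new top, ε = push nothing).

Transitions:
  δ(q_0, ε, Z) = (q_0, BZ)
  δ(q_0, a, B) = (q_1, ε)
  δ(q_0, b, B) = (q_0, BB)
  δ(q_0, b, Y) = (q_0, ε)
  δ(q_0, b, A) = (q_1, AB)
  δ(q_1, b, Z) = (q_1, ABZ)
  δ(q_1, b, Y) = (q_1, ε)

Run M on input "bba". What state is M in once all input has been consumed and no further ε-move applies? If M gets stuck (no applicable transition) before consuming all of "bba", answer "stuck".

(q_0, bba, Z)
  ε-move, top Z: go to q_0, push BZ → (q_0, bba, BZ)
  read b, top B: go to q_0, push BB → (q_0, ba, BBZ)
  read b, top B: go to q_0, push BB → (q_0, a, BBBZ)
  read a, top B: go to q_1, push ε → (q_1, ε, BBZ)
All input consumed; M is in state q_1.

q_1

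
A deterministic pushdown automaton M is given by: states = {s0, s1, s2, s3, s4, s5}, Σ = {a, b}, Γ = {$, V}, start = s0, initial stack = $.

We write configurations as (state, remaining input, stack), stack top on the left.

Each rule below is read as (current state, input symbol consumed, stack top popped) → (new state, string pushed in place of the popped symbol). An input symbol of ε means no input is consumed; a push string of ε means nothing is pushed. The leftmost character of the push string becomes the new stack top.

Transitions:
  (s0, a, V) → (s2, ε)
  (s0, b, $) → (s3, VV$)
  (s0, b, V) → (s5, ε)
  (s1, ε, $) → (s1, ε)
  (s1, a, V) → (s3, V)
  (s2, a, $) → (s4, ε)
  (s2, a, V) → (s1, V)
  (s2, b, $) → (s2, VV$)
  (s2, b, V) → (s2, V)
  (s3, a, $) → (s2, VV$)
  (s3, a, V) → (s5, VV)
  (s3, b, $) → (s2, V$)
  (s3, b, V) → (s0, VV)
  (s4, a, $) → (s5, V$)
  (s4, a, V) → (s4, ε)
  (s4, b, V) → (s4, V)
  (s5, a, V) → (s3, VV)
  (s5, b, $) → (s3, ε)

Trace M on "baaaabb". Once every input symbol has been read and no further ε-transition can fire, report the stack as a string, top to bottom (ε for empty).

VVVVVV$

(s0, baaaabb, $)
  read b, top $: go to s3, push VV$ → (s3, aaaabb, VV$)
  read a, top V: go to s5, push VV → (s5, aaabb, VVV$)
  read a, top V: go to s3, push VV → (s3, aabb, VVVV$)
  read a, top V: go to s5, push VV → (s5, abb, VVVVV$)
  read a, top V: go to s3, push VV → (s3, bb, VVVVVV$)
  read b, top V: go to s0, push VV → (s0, b, VVVVVVV$)
  read b, top V: go to s5, push ε → (s5, ε, VVVVVV$)
All input consumed in state s5 with stack VVVVVV$.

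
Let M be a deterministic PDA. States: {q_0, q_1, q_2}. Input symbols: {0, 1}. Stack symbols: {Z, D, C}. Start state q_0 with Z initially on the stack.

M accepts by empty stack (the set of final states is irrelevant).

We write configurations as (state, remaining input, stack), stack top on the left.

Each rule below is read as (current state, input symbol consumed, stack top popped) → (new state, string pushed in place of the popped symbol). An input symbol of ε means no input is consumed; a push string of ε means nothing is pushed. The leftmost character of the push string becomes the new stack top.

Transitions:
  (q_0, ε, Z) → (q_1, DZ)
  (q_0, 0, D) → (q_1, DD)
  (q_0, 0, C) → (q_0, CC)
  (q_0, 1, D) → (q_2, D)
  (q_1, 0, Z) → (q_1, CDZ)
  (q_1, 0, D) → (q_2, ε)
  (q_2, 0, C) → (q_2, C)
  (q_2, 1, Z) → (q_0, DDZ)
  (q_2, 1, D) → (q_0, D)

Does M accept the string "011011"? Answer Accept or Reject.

Reject

(q_0, 011011, Z) ⊢ (q_1, 011011, DZ) ⊢ (q_2, 11011, Z) ⊢ (q_0, 1011, DDZ) ⊢ (q_2, 011, DDZ)
No transition applies at (q_2, 011, DDZ); input not fully consumed.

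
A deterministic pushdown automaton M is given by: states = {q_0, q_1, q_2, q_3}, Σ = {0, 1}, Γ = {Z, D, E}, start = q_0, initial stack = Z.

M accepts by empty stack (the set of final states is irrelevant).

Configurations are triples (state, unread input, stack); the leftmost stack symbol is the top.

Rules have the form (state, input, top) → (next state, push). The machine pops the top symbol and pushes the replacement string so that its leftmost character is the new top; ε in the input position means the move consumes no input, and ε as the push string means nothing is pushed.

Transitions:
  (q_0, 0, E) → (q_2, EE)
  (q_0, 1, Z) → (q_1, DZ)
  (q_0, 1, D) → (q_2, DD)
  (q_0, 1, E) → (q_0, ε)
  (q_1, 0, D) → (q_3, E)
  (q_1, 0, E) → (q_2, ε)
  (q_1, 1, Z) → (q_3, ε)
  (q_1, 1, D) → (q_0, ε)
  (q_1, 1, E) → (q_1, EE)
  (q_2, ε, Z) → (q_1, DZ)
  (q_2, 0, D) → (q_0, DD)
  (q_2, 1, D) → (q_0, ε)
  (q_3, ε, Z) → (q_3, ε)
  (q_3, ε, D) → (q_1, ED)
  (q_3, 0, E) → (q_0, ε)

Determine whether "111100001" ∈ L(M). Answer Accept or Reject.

(q_0, 111100001, Z) ⊢ (q_1, 11100001, DZ) ⊢ (q_0, 1100001, Z) ⊢ (q_1, 100001, DZ) ⊢ (q_0, 00001, Z)
No transition applies at (q_0, 00001, Z); input not fully consumed.

Reject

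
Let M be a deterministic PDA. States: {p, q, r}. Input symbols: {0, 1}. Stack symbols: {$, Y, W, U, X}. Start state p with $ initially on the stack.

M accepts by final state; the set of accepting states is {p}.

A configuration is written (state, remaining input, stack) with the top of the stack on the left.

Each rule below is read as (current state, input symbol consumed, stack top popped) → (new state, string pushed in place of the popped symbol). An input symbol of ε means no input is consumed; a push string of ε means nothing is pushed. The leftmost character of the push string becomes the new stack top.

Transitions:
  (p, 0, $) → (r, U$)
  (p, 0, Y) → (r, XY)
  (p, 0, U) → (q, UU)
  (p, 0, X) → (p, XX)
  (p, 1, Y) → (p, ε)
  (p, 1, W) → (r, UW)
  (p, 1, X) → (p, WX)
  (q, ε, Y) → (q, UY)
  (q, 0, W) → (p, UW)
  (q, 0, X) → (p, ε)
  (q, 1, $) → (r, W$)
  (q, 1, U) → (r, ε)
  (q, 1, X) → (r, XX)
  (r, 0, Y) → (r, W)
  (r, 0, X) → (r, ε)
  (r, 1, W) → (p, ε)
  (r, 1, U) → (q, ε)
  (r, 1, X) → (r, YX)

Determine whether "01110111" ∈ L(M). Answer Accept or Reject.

Accept

(p, 01110111, $)
  read 0, top $: go to r, push U$ → (r, 1110111, U$)
  read 1, top U: go to q, push ε → (q, 110111, $)
  read 1, top $: go to r, push W$ → (r, 10111, W$)
  read 1, top W: go to p, push ε → (p, 0111, $)
  read 0, top $: go to r, push U$ → (r, 111, U$)
  read 1, top U: go to q, push ε → (q, 11, $)
  read 1, top $: go to r, push W$ → (r, 1, W$)
  read 1, top W: go to p, push ε → (p, ε, $)
All input consumed; state p ∈ F.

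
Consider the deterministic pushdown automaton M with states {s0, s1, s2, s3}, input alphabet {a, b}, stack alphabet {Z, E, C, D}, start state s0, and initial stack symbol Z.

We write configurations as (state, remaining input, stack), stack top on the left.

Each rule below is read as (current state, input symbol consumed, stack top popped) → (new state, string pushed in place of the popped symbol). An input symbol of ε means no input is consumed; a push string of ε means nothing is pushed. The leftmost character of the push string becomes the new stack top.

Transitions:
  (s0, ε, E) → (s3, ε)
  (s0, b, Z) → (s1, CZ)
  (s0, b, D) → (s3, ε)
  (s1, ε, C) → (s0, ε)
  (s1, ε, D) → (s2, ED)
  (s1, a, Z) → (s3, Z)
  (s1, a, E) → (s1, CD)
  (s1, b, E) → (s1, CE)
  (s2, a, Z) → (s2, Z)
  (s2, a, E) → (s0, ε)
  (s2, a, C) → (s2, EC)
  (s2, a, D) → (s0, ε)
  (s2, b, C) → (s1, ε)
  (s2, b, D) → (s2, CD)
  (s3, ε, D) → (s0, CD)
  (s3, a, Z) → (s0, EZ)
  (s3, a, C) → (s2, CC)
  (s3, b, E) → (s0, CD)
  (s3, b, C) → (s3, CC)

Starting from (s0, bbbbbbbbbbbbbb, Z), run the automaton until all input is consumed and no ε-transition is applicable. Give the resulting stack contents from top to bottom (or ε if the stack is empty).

Z

(s0, bbbbbbbbbbbbbb, Z)
  read b, top Z: go to s1, push CZ → (s1, bbbbbbbbbbbbb, CZ)
  ε-move, top C: go to s0, push ε → (s0, bbbbbbbbbbbbb, Z)
  read b, top Z: go to s1, push CZ → (s1, bbbbbbbbbbbb, CZ)
  ε-move, top C: go to s0, push ε → (s0, bbbbbbbbbbbb, Z)
  read b, top Z: go to s1, push CZ → (s1, bbbbbbbbbbb, CZ)
  ε-move, top C: go to s0, push ε → (s0, bbbbbbbbbbb, Z)
  read b, top Z: go to s1, push CZ → (s1, bbbbbbbbbb, CZ)
  ε-move, top C: go to s0, push ε → (s0, bbbbbbbbbb, Z)
  read b, top Z: go to s1, push CZ → (s1, bbbbbbbbb, CZ)
  ε-move, top C: go to s0, push ε → (s0, bbbbbbbbb, Z)
  read b, top Z: go to s1, push CZ → (s1, bbbbbbbb, CZ)
  ε-move, top C: go to s0, push ε → (s0, bbbbbbbb, Z)
  read b, top Z: go to s1, push CZ → (s1, bbbbbbb, CZ)
  ε-move, top C: go to s0, push ε → (s0, bbbbbbb, Z)
  read b, top Z: go to s1, push CZ → (s1, bbbbbb, CZ)
  ε-move, top C: go to s0, push ε → (s0, bbbbbb, Z)
  read b, top Z: go to s1, push CZ → (s1, bbbbb, CZ)
  ε-move, top C: go to s0, push ε → (s0, bbbbb, Z)
  read b, top Z: go to s1, push CZ → (s1, bbbb, CZ)
  ε-move, top C: go to s0, push ε → (s0, bbbb, Z)
  read b, top Z: go to s1, push CZ → (s1, bbb, CZ)
  ε-move, top C: go to s0, push ε → (s0, bbb, Z)
  read b, top Z: go to s1, push CZ → (s1, bb, CZ)
  ε-move, top C: go to s0, push ε → (s0, bb, Z)
  read b, top Z: go to s1, push CZ → (s1, b, CZ)
  ε-move, top C: go to s0, push ε → (s0, b, Z)
  read b, top Z: go to s1, push CZ → (s1, ε, CZ)
  ε-move, top C: go to s0, push ε → (s0, ε, Z)
All input consumed in state s0 with stack Z.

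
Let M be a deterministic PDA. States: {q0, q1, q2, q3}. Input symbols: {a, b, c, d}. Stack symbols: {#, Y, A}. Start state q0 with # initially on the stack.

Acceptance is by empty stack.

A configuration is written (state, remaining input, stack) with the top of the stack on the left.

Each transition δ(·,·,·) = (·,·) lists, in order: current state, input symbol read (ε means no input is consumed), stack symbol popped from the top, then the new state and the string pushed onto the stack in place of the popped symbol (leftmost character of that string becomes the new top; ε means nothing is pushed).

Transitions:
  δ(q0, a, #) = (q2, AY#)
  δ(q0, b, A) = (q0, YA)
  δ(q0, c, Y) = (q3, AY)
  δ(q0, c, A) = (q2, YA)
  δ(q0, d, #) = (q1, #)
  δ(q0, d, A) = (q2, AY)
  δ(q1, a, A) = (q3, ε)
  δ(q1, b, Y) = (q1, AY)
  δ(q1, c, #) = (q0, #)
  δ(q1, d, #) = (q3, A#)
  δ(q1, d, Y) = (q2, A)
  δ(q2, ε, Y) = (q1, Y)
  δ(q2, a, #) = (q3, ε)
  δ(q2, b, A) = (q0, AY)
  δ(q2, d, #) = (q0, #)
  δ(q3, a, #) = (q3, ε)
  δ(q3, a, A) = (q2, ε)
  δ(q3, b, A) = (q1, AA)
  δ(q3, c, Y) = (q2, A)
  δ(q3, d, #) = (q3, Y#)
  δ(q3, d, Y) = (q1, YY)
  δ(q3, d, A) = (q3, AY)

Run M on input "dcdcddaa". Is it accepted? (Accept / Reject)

(q0, dcdcddaa, #)
  read d, top #: go to q1, push # → (q1, cdcddaa, #)
  read c, top #: go to q0, push # → (q0, dcddaa, #)
  read d, top #: go to q1, push # → (q1, cddaa, #)
  read c, top #: go to q0, push # → (q0, ddaa, #)
  read d, top #: go to q1, push # → (q1, daa, #)
  read d, top #: go to q3, push A# → (q3, aa, A#)
  read a, top A: go to q2, push ε → (q2, a, #)
  read a, top #: go to q3, push ε → (q3, ε, ε)
All input consumed and the stack is empty.

Accept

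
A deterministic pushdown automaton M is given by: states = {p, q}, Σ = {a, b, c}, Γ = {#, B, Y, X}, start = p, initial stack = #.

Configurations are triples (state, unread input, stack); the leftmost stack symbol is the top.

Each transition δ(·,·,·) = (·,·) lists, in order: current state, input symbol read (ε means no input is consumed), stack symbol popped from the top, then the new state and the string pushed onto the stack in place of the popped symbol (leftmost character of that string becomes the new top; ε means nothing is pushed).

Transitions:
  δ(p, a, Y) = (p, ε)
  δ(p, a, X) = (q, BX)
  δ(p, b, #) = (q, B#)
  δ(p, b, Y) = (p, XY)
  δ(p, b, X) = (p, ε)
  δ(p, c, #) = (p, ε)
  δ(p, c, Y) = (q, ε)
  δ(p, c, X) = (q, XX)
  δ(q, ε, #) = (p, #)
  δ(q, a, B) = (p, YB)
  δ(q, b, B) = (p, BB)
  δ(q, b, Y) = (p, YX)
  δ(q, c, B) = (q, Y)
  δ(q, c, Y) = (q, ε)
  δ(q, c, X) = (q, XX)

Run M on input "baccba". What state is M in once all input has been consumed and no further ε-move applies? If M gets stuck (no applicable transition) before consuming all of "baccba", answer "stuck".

p

(p, baccba, #) ⊢ (q, accba, B#) ⊢ (p, ccba, YB#) ⊢ (q, cba, B#) ⊢ (q, ba, Y#) ⊢ (p, a, YX#) ⊢ (p, ε, X#)
All input consumed; M is in state p.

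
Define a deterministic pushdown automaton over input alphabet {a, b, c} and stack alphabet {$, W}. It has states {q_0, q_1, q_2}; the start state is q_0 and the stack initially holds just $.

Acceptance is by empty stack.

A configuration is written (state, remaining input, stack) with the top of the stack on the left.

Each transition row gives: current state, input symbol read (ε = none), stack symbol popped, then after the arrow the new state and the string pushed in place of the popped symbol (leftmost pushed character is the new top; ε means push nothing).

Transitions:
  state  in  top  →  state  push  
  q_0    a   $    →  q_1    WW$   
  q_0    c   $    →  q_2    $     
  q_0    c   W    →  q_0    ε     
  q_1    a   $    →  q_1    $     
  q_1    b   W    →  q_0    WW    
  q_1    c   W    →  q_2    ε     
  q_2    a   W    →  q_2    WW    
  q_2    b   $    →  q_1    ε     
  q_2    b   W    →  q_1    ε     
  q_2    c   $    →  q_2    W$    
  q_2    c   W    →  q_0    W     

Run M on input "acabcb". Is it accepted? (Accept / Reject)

Accept

(q_0, acabcb, $)
  read a, top $: go to q_1, push WW$ → (q_1, cabcb, WW$)
  read c, top W: go to q_2, push ε → (q_2, abcb, W$)
  read a, top W: go to q_2, push WW → (q_2, bcb, WW$)
  read b, top W: go to q_1, push ε → (q_1, cb, W$)
  read c, top W: go to q_2, push ε → (q_2, b, $)
  read b, top $: go to q_1, push ε → (q_1, ε, ε)
All input consumed and the stack is empty.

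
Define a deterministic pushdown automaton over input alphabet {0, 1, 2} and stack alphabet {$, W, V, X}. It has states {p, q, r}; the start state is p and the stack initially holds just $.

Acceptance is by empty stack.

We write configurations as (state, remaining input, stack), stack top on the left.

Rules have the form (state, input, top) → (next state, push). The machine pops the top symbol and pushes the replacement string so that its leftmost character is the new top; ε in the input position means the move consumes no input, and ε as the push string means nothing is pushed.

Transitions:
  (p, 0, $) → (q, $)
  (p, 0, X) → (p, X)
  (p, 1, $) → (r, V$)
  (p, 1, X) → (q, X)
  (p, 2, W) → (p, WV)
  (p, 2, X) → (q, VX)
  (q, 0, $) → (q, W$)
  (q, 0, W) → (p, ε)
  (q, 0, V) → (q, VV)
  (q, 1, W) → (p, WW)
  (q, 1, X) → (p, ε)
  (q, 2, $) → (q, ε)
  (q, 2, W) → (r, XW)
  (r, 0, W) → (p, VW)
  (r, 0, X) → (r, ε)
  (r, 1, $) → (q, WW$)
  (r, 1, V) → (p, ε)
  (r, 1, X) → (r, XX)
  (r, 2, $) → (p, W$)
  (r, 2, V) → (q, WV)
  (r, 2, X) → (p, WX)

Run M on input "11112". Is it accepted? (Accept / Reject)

(p, 11112, $) ⊢ (r, 1112, V$) ⊢ (p, 112, $) ⊢ (r, 12, V$) ⊢ (p, 2, $)
No transition applies at (p, 2, $); input not fully consumed.

Reject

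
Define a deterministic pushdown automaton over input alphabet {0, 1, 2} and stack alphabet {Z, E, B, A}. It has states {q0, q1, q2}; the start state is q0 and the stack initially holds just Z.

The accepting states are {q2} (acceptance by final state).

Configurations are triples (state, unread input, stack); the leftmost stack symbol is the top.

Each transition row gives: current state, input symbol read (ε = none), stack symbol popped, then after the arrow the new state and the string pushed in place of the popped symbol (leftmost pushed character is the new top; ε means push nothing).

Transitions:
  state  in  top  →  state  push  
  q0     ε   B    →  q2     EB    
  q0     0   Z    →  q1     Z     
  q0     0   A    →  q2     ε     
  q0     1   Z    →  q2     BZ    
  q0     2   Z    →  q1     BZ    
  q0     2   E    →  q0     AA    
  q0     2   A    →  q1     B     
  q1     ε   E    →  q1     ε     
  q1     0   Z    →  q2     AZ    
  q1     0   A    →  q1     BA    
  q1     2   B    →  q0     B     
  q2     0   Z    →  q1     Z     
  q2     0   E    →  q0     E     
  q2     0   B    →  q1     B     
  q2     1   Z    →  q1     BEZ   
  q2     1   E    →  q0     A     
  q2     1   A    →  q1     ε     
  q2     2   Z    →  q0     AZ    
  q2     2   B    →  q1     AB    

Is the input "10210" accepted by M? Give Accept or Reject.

(q0, 10210, Z) ⊢ (q2, 0210, BZ) ⊢ (q1, 210, BZ) ⊢ (q0, 10, BZ) ⊢ (q2, 10, EBZ) ⊢ (q0, 0, ABZ) ⊢ (q2, ε, BZ)
All input consumed; state q2 ∈ F.

Accept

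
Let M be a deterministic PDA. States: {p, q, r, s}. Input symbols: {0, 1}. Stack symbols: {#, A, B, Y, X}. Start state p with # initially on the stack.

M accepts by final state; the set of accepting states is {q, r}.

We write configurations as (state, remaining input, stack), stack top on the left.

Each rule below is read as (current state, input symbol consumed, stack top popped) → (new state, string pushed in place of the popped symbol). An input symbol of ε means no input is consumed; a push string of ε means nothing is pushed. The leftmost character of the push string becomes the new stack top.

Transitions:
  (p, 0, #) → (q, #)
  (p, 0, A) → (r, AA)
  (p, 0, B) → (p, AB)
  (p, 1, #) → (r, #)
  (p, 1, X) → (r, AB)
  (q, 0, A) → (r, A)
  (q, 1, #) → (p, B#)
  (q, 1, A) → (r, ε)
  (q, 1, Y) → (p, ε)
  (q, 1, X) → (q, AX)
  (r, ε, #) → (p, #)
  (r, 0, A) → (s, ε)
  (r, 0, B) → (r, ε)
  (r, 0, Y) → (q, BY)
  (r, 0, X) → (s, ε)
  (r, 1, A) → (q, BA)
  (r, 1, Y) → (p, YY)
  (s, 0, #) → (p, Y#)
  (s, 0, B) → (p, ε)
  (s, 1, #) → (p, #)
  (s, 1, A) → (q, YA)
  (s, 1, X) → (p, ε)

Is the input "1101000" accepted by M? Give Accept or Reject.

Reject

(p, 1101000, #)
  read 1, top #: go to r, push # → (r, 101000, #)
  ε-move, top #: go to p, push # → (p, 101000, #)
  read 1, top #: go to r, push # → (r, 01000, #)
  ε-move, top #: go to p, push # → (p, 01000, #)
  read 0, top #: go to q, push # → (q, 1000, #)
  read 1, top #: go to p, push B# → (p, 000, B#)
  read 0, top B: go to p, push AB → (p, 00, AB#)
  read 0, top A: go to r, push AA → (r, 0, AAB#)
  read 0, top A: go to s, push ε → (s, ε, AB#)
All input consumed; state s ∉ F and no further ε-move applies.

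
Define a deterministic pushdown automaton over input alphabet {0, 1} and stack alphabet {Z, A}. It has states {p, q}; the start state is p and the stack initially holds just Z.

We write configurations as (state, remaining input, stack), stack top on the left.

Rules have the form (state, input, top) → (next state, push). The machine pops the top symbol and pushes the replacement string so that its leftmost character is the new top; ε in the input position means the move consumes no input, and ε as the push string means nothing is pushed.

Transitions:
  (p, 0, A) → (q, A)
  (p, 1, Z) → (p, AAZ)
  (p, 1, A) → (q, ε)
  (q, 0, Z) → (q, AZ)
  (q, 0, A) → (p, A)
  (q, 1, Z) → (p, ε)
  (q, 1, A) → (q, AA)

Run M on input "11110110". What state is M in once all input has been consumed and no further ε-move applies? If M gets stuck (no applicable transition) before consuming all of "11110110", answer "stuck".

(p, 11110110, Z)
  read 1, top Z: go to p, push AAZ → (p, 1110110, AAZ)
  read 1, top A: go to q, push ε → (q, 110110, AZ)
  read 1, top A: go to q, push AA → (q, 10110, AAZ)
  read 1, top A: go to q, push AA → (q, 0110, AAAZ)
  read 0, top A: go to p, push A → (p, 110, AAAZ)
  read 1, top A: go to q, push ε → (q, 10, AAZ)
  read 1, top A: go to q, push AA → (q, 0, AAAZ)
  read 0, top A: go to p, push A → (p, ε, AAAZ)
All input consumed; M is in state p.

p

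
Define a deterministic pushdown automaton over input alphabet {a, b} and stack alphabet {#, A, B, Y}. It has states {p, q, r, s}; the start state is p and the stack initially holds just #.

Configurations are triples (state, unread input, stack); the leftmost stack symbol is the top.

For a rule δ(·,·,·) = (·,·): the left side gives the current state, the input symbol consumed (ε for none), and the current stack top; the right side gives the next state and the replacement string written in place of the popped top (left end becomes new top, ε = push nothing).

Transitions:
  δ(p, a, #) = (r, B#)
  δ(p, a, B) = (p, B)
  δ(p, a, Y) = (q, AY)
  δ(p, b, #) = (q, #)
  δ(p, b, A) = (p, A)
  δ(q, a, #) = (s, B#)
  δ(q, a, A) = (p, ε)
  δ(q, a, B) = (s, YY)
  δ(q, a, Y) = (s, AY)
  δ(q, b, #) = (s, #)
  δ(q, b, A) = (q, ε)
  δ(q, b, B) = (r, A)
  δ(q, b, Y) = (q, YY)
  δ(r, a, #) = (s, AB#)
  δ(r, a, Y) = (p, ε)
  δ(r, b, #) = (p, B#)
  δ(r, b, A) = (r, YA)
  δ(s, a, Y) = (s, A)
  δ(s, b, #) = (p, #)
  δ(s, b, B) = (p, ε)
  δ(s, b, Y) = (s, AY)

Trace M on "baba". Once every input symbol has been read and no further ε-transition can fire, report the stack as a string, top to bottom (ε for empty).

B#

(p, baba, #)
  read b, top #: go to q, push # → (q, aba, #)
  read a, top #: go to s, push B# → (s, ba, B#)
  read b, top B: go to p, push ε → (p, a, #)
  read a, top #: go to r, push B# → (r, ε, B#)
All input consumed in state r with stack B#.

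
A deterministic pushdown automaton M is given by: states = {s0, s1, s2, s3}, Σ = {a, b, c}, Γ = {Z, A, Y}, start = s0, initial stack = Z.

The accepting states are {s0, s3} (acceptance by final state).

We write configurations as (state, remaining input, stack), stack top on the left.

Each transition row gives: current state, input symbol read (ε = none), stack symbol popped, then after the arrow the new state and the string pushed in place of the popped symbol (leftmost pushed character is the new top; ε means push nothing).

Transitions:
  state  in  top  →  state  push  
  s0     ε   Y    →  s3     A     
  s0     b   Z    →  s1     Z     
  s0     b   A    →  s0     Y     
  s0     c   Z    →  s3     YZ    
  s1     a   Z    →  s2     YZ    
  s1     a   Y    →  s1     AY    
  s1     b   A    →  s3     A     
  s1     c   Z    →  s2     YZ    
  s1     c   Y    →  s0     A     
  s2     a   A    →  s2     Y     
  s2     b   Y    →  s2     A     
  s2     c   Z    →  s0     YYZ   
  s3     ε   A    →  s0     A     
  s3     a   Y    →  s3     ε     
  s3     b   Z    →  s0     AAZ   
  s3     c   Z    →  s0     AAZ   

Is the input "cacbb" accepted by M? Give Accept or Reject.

(s0, cacbb, Z)
  read c, top Z: go to s3, push YZ → (s3, acbb, YZ)
  read a, top Y: go to s3, push ε → (s3, cbb, Z)
  read c, top Z: go to s0, push AAZ → (s0, bb, AAZ)
  read b, top A: go to s0, push Y → (s0, b, YAZ)
  ε-move, top Y: go to s3, push A → (s3, b, AAZ)
  ε-move, top A: go to s0, push A → (s0, b, AAZ)
  read b, top A: go to s0, push Y → (s0, ε, YAZ)
All input consumed; state s0 ∈ F.

Accept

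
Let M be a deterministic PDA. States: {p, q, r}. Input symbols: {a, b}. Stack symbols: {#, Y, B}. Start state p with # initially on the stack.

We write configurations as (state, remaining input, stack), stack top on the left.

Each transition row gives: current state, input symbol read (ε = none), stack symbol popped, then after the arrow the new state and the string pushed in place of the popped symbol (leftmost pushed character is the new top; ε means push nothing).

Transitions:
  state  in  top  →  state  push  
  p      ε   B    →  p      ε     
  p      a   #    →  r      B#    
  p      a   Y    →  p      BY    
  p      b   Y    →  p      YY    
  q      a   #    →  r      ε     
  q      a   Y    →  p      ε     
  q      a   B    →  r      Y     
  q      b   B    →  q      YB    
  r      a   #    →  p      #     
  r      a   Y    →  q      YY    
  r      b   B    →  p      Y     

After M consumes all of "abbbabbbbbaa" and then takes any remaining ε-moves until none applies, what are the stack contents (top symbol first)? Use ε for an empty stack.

YYYYYYYY#

(p, abbbabbbbbaa, #)
  read a, top #: go to r, push B# → (r, bbbabbbbbaa, B#)
  read b, top B: go to p, push Y → (p, bbabbbbbaa, Y#)
  read b, top Y: go to p, push YY → (p, babbbbbaa, YY#)
  read b, top Y: go to p, push YY → (p, abbbbbaa, YYY#)
  read a, top Y: go to p, push BY → (p, bbbbbaa, BYYY#)
  ε-move, top B: go to p, push ε → (p, bbbbbaa, YYY#)
  read b, top Y: go to p, push YY → (p, bbbbaa, YYYY#)
  read b, top Y: go to p, push YY → (p, bbbaa, YYYYY#)
  read b, top Y: go to p, push YY → (p, bbaa, YYYYYY#)
  read b, top Y: go to p, push YY → (p, baa, YYYYYYY#)
  read b, top Y: go to p, push YY → (p, aa, YYYYYYYY#)
  read a, top Y: go to p, push BY → (p, a, BYYYYYYYY#)
  ε-move, top B: go to p, push ε → (p, a, YYYYYYYY#)
  read a, top Y: go to p, push BY → (p, ε, BYYYYYYYY#)
  ε-move, top B: go to p, push ε → (p, ε, YYYYYYYY#)
All input consumed in state p with stack YYYYYYYY#.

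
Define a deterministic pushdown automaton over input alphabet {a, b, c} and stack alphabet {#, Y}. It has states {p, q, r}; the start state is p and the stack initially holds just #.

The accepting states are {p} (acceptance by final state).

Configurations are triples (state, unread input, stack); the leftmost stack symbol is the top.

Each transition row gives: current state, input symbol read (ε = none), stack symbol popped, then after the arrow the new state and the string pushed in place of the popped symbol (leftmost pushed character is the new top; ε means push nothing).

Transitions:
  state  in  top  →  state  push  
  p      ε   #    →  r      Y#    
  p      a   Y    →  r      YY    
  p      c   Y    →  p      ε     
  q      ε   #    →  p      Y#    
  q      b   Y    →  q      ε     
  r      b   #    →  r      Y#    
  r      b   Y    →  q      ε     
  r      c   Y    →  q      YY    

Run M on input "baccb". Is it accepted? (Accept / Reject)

(p, baccb, #)
  ε-move, top #: go to r, push Y# → (r, baccb, Y#)
  read b, top Y: go to q, push ε → (q, accb, #)
  ε-move, top #: go to p, push Y# → (p, accb, Y#)
  read a, top Y: go to r, push YY → (r, ccb, YY#)
  read c, top Y: go to q, push YY → (q, cb, YYY#)
No transition applies at (q, cb, YYY#); input not fully consumed.

Reject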